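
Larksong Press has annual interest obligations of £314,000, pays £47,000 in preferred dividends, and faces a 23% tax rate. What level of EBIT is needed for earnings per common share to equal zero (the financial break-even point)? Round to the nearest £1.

Grossing the preferred dividend up to pre-tax terms: £47,000 / (1 − 0.23) = £61,038.96.
Financial break-even EBIT = interest + D_p ÷ (1 − t) = £314,000 + £61,038.96 = £375,038.96.

£375,039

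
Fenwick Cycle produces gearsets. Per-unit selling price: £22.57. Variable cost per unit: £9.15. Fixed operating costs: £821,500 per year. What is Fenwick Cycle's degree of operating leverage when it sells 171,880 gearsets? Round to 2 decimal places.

Total contribution margin = 171,880 × £13.42 = £2,306,629.60.
Operating income = contribution − fixed costs = £2,306,629.60 − £821,500 = £1,485,129.60.
So DOL = total CM / EBIT = £2,306,629.60 / £1,485,129.60 = 1.5532.

1.55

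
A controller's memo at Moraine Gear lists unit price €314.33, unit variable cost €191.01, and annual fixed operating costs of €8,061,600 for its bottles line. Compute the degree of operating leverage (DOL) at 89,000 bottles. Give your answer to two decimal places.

3.77

At 89,000 units, contribution = 89,000 × €123.32 = €10,975,480.00.
EBIT = €10,975,480.00 − €8,061,600 = €2,913,880.00.
So DOL = total CM / EBIT = €10,975,480.00 / €2,913,880.00 = 3.7666.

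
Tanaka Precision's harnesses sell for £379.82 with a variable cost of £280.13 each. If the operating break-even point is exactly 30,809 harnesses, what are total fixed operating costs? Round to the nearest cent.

£3,071,349.21

Each unit contributes £379.82 − £280.13 = £99.69.
Since BE = FC / CM, FC = 30,809 × £99.69 = £3,071,349.21.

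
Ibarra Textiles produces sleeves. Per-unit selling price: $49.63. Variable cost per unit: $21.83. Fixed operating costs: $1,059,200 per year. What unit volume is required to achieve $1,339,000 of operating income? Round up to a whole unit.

86,267 sleeves

Unit CM = price − variable cost = $49.63 − $21.83 = $27.80.
Required volume = (fixed costs + target profit) ÷ CM = ($1,059,200 + $1,339,000) ÷ $27.80 = 86,266.19, so 86,267 sleeves.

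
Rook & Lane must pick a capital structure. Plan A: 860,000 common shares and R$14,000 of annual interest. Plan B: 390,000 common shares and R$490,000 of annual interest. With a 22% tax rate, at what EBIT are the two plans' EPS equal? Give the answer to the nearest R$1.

R$884,979

At indifference, (EBIT − 14,000)(1 − t)/860,000 = (EBIT − 490,000)(1 − t)/390,000.
The (1 − t) factor cancels: (EBIT − 14,000) × 390,000 = (EBIT − 490,000) × 860,000.
EBIT × (860,000 − 390,000) = 490,000 × 860,000 − 14,000 × 390,000 = 415,940,000,000, so EBIT = 415,940,000,000 ÷ 470,000 = 884,978.72.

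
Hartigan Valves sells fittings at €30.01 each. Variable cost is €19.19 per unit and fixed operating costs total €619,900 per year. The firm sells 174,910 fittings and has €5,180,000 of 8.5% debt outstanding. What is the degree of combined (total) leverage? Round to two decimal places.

Contribution at this volume is 174,910 × €10.82 = €1,892,526.20.
Operating income = contribution − fixed costs = €1,892,526.20 − €619,900 = €1,272,626.20. Interest = €440,300.00, so EBIT − I = €832,326.20.
Degree of total leverage = total CM / (EBIT − interest) = €1,892,526.20 / €832,326.20 = 2.2738.

2.27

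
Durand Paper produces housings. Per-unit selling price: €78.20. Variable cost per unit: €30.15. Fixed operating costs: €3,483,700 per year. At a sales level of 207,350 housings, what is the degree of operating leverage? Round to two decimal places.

1.54

Contribution at this volume is 207,350 × €48.05 = €9,963,167.50.
Subtracting fixed costs: EBIT = €9,963,167.50 − €3,483,700 = €6,479,467.50.
So DOL = total CM / EBIT = €9,963,167.50 / €6,479,467.50 = 1.5377.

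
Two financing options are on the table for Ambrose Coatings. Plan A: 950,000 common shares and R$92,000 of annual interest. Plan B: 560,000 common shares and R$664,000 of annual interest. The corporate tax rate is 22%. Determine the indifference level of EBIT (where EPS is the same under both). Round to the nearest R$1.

Set EPS_A = EPS_B: (EBIT − R$92,000)(1 − 0.22) ÷ 950,000 = (EBIT − R$664,000)(1 − 0.22) ÷ 560,000.
Cancelling (1 − t) and cross-multiplying: 560,000·(EBIT − 92,000) = 950,000·(EBIT − 664,000).
EBIT × (950,000 − 560,000) = 664,000 × 950,000 − 92,000 × 560,000 = 579,280,000,000, so EBIT = 579,280,000,000 ÷ 390,000 = 1,485,333.33.

R$1,485,333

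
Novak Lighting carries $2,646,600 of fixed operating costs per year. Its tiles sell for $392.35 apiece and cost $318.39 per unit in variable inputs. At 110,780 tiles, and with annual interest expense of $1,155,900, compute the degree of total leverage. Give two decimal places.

1.87

Contribution at this volume is 110,780 × $73.96 = $8,193,288.80.
EBIT = $8,193,288.80 − $2,646,600 = $5,546,688.80. Interest = $1,155,900.00.
DOL = $8,193,288.80 ÷ $5,546,688.80 = 1.4771; DFL = $5,546,688.80 ÷ $4,390,788.80 = 1.2633.
Combined leverage = 1.4771 × 1.2633 = 1.8660.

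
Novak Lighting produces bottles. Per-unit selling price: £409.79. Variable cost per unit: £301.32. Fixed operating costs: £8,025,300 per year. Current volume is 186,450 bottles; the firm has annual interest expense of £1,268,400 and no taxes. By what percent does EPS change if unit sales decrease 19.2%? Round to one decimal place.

-35.5%

Contribution at this volume is 186,450 × £108.47 = £20,224,231.50.
Subtracting fixed costs: EBIT = £20,224,231.50 − £8,025,300 = £12,198,931.50.
Interest = £1,268,400.00, so EBIT − I = £10,930,531.50.
Degree of combined leverage = contribution ÷ (EBIT − I) = £20,224,231.50 ÷ £10,930,531.50 = 1.8503.
EPS therefore changes by 1.8503 × (-19.2%) = -35.5%.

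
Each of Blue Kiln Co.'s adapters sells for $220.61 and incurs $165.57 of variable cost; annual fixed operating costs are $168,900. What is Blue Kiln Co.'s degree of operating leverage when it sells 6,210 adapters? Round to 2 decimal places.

1.98

Total contribution margin = 6,210 × $55.04 = $341,798.40.
EBIT = $341,798.40 − $168,900 = $172,898.40.
DOL = contribution ÷ EBIT = $341,798.40 ÷ $172,898.40 = 1.9769.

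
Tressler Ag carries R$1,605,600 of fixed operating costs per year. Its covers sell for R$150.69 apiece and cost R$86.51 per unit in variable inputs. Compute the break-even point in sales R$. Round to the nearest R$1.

Contribution margin per unit = R$150.69 − R$86.51 = R$64.18, a CM ratio of R$64.18 ÷ R$150.69 = 0.4259.
Break-even revenue = fixed costs × price ÷ CM = R$1,605,600 × R$150.69 ÷ R$64.18 = R$3,769,833.

R$3,769,833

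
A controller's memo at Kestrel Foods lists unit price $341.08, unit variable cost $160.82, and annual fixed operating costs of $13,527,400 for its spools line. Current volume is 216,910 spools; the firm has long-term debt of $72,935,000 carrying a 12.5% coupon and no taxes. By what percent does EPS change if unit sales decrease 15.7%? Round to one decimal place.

Total contribution margin = 216,910 × $180.26 = $39,100,196.60.
Operating income = contribution − fixed costs = $39,100,196.60 − $13,527,400 = $25,572,796.60.
After interest of $9,116,875.00, pre-tax earnings = $16,455,921.60.
Degree of combined leverage = contribution ÷ (EBIT − I) = $39,100,196.60 ÷ $16,455,921.60 = 2.3761.
EPS therefore changes by 2.3761 × (-15.7%) = -37.3%.

-37.3%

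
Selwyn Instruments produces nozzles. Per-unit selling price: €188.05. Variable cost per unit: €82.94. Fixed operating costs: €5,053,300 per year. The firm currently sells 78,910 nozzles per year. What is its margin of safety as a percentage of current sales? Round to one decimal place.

Contribution margin per unit = €188.05 − €82.94 = €105.11. Break-even units = €5,053,300 ÷ €105.11 = 48,076.30; break-even revenue = 48,076.30 × €188.05 = €9,040,748.41.
Actual sales revenue = 78,910 × €188.05 = €14,839,025.50.
Margin of safety = (€14,839,025.50 − €9,040,748.41) ÷ €14,839,025.50 = 39.1%.

39.1%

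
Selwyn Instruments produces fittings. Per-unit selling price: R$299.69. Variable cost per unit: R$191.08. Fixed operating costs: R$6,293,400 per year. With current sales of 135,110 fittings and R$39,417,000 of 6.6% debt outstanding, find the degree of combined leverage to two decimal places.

2.54

Total contribution margin = 135,110 × R$108.61 = R$14,674,297.10.
Subtracting fixed costs: EBIT = R$14,674,297.10 − R$6,293,400 = R$8,380,897.10. Interest = R$2,601,522.00, so EBIT − I = R$5,779,375.10.
DCL = contribution ÷ (EBIT − I) = R$14,674,297.10 ÷ R$5,779,375.10 = 2.5391.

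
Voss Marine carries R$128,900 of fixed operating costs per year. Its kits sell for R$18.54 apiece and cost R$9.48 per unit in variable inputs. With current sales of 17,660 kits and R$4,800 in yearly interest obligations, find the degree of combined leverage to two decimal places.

At 17,660 units, contribution = 17,660 × R$9.06 = R$159,999.60.
Operating income = contribution − fixed costs = R$159,999.60 − R$128,900 = R$31,099.60. Interest = R$4,800.00.
DOL = R$159,999.60 ÷ R$31,099.60 = 5.1447; DFL = R$31,099.60 ÷ R$26,299.60 = 1.1825.
Combined leverage = 5.1447 × 1.1825 = 6.0836.

6.08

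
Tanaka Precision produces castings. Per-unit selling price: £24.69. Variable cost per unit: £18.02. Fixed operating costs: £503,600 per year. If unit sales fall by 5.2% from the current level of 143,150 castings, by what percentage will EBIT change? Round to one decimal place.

-11.0%

Contribution at this volume is 143,150 × £6.67 = £954,810.50.
Subtracting fixed costs: EBIT = £954,810.50 − £503,600 = £451,210.50.
Degree of operating leverage = £954,810.50 / £451,210.50 = 2.1161.
Operating income changes by 2.1161 × -5.2% = -11.0%.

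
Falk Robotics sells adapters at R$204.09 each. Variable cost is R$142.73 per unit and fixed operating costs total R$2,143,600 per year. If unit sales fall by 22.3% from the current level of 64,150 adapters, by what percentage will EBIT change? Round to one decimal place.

At 64,150 units, contribution = 64,150 × R$61.36 = R$3,936,244.00.
Operating income = contribution − fixed costs = R$3,936,244.00 − R$2,143,600 = R$1,792,644.00.
So DOL = total CM / EBIT = R$3,936,244.00 / R$1,792,644.00 = 2.1958.
%ΔEBIT = DOL × %ΔSales = 2.1958 × -22.3% = -49.0%.

-49.0%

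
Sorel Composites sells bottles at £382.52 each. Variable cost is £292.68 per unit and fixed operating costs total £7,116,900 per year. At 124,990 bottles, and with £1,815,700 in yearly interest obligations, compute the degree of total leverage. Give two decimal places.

4.89

Contribution at this volume is 124,990 × £89.84 = £11,229,101.60.
Operating income = contribution − fixed costs = £11,229,101.60 − £7,116,900 = £4,112,201.60. Interest = £1,815,700.00.
DOL = £11,229,101.60 ÷ £4,112,201.60 = 2.7307; DFL = £4,112,201.60 ÷ £2,296,501.60 = 1.7906.
Combined leverage = 2.7307 × 1.7906 = 4.8896.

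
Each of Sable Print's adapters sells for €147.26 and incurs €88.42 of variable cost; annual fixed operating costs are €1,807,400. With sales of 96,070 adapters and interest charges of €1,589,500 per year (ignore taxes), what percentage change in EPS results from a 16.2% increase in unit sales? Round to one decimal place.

+40.6%

At 96,070 units, contribution = 96,070 × €58.84 = €5,652,758.80.
Subtracting fixed costs: EBIT = €5,652,758.80 − €1,807,400 = €3,845,358.80.
Interest = €1,589,500.00, so EBIT − I = €2,255,858.80.
Degree of combined leverage = contribution ÷ (EBIT − I) = €5,652,758.80 ÷ €2,255,858.80 = 2.5058.
EPS therefore changes by 2.5058 × (+16.2%) = +40.6%.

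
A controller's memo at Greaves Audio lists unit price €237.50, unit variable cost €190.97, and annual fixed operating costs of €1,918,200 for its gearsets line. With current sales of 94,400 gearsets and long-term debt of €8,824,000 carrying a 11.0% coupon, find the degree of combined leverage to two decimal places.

2.92

Contribution at this volume is 94,400 × €46.53 = €4,392,432.00.
Operating income = contribution − fixed costs = €4,392,432.00 − €1,918,200 = €2,474,232.00. Interest = €970,640.00, so EBIT − I = €1,503,592.00.
DCL = contribution ÷ (EBIT − I) = €4,392,432.00 ÷ €1,503,592.00 = 2.9213.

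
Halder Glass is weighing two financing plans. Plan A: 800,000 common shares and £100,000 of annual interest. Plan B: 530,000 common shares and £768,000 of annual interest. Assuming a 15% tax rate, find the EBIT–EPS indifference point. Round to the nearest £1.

£2,079,259

At indifference, (EBIT − 100,000)(1 − t)/800,000 = (EBIT − 768,000)(1 − t)/530,000.
Cancelling (1 − t) and cross-multiplying: 530,000·(EBIT − 100,000) = 800,000·(EBIT − 768,000).
EBIT × (800,000 − 530,000) = 768,000 × 800,000 − 100,000 × 530,000 = 561,400,000,000, so EBIT = 561,400,000,000 ÷ 270,000 = 2,079,259.26.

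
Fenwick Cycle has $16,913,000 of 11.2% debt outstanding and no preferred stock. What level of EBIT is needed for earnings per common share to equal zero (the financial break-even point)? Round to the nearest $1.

Annual interest = 11.2% × $16,913,000 = $1,894,256.00.
Without preferred stock the financial break-even is simply EBIT = interest = $1,894,256.00.

$1,894,256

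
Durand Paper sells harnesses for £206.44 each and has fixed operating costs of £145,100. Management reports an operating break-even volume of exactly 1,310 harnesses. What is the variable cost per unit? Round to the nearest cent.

£95.68

At break-even, FC = Q × (P − VC), so P − VC = £145,100 ÷ 1,310 = £110.7634.
Variable cost per unit = £206.44 − £110.7634 = £95.68.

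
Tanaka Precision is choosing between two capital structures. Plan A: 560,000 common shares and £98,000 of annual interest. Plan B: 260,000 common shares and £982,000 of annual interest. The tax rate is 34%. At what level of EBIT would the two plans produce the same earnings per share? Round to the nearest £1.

Set EPS_A = EPS_B: (EBIT − £98,000)(1 − 0.34) ÷ 560,000 = (EBIT − £982,000)(1 − 0.34) ÷ 260,000.
Cancelling (1 − t) and cross-multiplying: 260,000·(EBIT − 98,000) = 560,000·(EBIT − 982,000).
Solving, EBIT = (982,000·560,000 − 98,000·260,000) / (560,000 − 260,000) = 524,440,000,000 / 300,000 = 1,748,133.33.

£1,748,133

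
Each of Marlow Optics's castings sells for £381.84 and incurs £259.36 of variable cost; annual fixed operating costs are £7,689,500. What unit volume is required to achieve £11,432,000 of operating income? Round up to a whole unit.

156,120 castings

Contribution margin per unit = £381.84 − £259.36 = £122.48.
Need Q such that Q × £122.48 − £7,689,500 = £11,432,000, i.e. Q = £19,121,500 / £122.48 = 156,119.37 → 156,120.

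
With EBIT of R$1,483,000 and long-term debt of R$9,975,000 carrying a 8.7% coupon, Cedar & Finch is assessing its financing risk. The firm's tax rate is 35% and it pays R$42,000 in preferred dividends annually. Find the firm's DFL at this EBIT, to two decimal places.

Annual interest charges come to R$867,825.00.
Preferred dividends grossed up pre-tax: R$42,000 / (1 − 0.35) = R$64,615.38.
DFL = EBIT ÷ [EBIT − I − D_p/(1−t)] = R$1,483,000 ÷ [R$1,483,000 − R$867,825.00 − R$64,615.38] = R$1,483,000 ÷ R$550,559.62 = 2.6936.

2.69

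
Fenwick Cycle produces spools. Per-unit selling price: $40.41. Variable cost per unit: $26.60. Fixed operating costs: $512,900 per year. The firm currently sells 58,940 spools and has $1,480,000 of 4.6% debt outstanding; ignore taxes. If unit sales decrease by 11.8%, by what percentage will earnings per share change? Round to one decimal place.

-41.2%

At 58,940 units, contribution = 58,940 × $13.81 = $813,961.40.
Subtracting fixed costs: EBIT = $813,961.40 − $512,900 = $301,061.40.
After interest of $68,080.00, pre-tax earnings = $232,981.40.
Degree of combined leverage = contribution ÷ (EBIT − I) = $813,961.40 ÷ $232,981.40 = 3.4937.
EPS therefore changes by 3.4937 × (-11.8%) = -41.2%.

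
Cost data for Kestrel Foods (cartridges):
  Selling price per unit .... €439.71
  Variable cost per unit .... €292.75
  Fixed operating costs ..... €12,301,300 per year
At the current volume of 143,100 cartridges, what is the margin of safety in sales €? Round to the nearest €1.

€26,116,536

Unit CM = price − variable cost = €439.71 − €292.75 = €146.96. Break-even units = €12,301,300 ÷ €146.96 = 83,705.09; break-even revenue = 83,705.09 × €439.71 = €36,805,965.04.
Actual sales revenue = 143,100 × €439.71 = €62,922,501.00.
Margin of safety = €62,922,501.00 − €36,805,965.04 = €26,116,536.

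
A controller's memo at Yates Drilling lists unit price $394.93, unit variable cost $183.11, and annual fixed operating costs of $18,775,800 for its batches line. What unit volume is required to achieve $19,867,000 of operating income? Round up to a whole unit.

182,433 batches

Each unit contributes $394.93 − $183.11 = $211.82.
Need Q such that Q × $211.82 − $18,775,800 = $19,867,000, i.e. Q = $38,642,800 / $211.82 = 182,432.25 → 182,433.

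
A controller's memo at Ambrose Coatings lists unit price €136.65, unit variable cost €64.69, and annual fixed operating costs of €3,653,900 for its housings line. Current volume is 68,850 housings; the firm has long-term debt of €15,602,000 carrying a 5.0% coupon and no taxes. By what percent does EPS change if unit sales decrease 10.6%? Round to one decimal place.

-100.9%

Contribution at this volume is 68,850 × €71.96 = €4,954,446.00.
EBIT = €4,954,446.00 − €3,653,900 = €1,300,546.00.
After interest of €780,100.00, pre-tax earnings = €520,446.00.
Degree of combined leverage = contribution ÷ (EBIT − I) = €4,954,446.00 ÷ €520,446.00 = 9.5196.
EPS therefore changes by 9.5196 × (-10.6%) = -100.9%.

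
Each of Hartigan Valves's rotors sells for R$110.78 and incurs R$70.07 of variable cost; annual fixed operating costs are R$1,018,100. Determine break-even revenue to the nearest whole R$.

CM per unit = R$110.78 − R$70.07 = R$40.71; CM ratio = R$40.71 / R$110.78 = 0.3675.
Break-even sales = FC ÷ CM ratio = R$1,018,100 × R$110.78 / R$40.71 = R$2,770,452.

R$2,770,452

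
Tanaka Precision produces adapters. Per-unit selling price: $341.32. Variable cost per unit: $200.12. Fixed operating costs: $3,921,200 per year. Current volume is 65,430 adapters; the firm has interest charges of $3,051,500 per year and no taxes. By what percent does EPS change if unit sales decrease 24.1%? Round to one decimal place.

-98.3%

Contribution at this volume is 65,430 × $141.20 = $9,238,716.00.
Subtracting fixed costs: EBIT = $9,238,716.00 − $3,921,200 = $5,317,516.00.
After interest of $3,051,500.00, pre-tax earnings = $2,266,016.00.
Degree of combined leverage = contribution ÷ (EBIT − I) = $9,238,716.00 ÷ $2,266,016.00 = 4.0771.
EPS therefore changes by 4.0771 × (-24.1%) = -98.3%.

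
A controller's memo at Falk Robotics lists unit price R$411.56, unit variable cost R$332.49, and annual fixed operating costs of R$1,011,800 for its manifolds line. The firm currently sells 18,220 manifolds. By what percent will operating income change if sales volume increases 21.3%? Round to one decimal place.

+71.6%

Total contribution margin = 18,220 × R$79.07 = R$1,440,655.40.
EBIT = R$1,440,655.40 − R$1,011,800 = R$428,855.40.
Degree of operating leverage = R$1,440,655.40 / R$428,855.40 = 3.3593.
%ΔEBIT = DOL × %ΔSales = 3.3593 × +21.3% = +71.6%.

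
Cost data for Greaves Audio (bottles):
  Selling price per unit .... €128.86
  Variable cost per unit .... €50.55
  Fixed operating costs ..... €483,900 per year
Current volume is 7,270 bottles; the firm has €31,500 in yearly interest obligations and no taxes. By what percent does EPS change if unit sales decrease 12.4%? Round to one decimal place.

Total contribution margin = 7,270 × €78.31 = €569,313.70.
EBIT = €569,313.70 − €483,900 = €85,413.70.
Interest = €31,500.00, so EBIT − I = €53,913.70.
DCL = total CM / (EBIT − I) = €569,313.70 / €53,913.70 = 10.5597.
EPS therefore changes by 10.5597 × (-12.4%) = -130.9%.

-130.9%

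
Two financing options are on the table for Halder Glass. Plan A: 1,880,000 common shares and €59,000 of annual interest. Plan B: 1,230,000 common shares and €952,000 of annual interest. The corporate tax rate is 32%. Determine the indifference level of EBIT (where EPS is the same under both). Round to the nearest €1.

At indifference, (EBIT − 59,000)(1 − t)/1,880,000 = (EBIT − 952,000)(1 − t)/1,230,000.
Cancelling (1 − t) and cross-multiplying: 1,230,000·(EBIT − 59,000) = 1,880,000·(EBIT − 952,000).
EBIT × (1,880,000 − 1,230,000) = 952,000 × 1,880,000 − 59,000 × 1,230,000 = 1,717,190,000,000, so EBIT = 1,717,190,000,000 ÷ 650,000 = 2,641,830.77.

€2,641,831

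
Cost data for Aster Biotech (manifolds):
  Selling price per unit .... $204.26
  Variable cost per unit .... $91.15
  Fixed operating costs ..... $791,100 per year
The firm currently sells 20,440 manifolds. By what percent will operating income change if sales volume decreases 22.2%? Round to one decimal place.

At 20,440 units, contribution = 20,440 × $113.11 = $2,311,968.40.
Operating income = contribution − fixed costs = $2,311,968.40 − $791,100 = $1,520,868.40.
So DOL = total CM / EBIT = $2,311,968.40 / $1,520,868.40 = 1.5202.
%ΔEBIT = DOL × %ΔSales = 1.5202 × -22.2% = -33.7%.

-33.7%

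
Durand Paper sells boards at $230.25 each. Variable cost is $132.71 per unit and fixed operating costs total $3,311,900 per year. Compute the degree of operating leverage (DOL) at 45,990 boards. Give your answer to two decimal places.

At 45,990 units, contribution = 45,990 × $97.54 = $4,485,864.60.
Subtracting fixed costs: EBIT = $4,485,864.60 − $3,311,900 = $1,173,964.60.
DOL = contribution ÷ EBIT = $4,485,864.60 ÷ $1,173,964.60 = 3.8211.

3.82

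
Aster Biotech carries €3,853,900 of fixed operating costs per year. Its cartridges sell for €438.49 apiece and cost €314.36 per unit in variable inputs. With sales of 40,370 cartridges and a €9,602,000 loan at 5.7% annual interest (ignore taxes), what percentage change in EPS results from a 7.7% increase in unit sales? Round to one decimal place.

+63.3%

At 40,370 units, contribution = 40,370 × €124.13 = €5,011,128.10.
Operating income = contribution − fixed costs = €5,011,128.10 − €3,853,900 = €1,157,228.10.
After interest of €547,314.00, pre-tax earnings = €609,914.10.
Degree of combined leverage = contribution ÷ (EBIT − I) = €5,011,128.10 ÷ €609,914.10 = 8.2161.
%ΔEPS = DCL × %ΔSales = 8.2161 × +7.7% = +63.3%.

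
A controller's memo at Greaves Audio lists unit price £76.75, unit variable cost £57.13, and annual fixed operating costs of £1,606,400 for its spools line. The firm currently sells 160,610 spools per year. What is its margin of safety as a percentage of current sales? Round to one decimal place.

49.0%

Unit CM = price − variable cost = £76.75 − £57.13 = £19.62. Break-even units = £1,606,400 ÷ £19.62 = 81,875.64; break-even revenue = 81,875.64 × £76.75 = £6,283,955.15.
Actual sales revenue = 160,610 × £76.75 = £12,326,817.50.
Margin of safety = (£12,326,817.50 − £6,283,955.15) ÷ £12,326,817.50 = 49.0%.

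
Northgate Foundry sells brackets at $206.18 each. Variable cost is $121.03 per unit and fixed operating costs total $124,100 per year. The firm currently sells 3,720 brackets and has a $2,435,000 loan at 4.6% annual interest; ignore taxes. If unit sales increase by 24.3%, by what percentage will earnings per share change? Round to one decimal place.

Contribution at this volume is 3,720 × $85.15 = $316,758.00.
Subtracting fixed costs: EBIT = $316,758.00 − $124,100 = $192,658.00.
Interest = $112,010.00, so EBIT − I = $80,648.00.
Degree of combined leverage = contribution ÷ (EBIT − I) = $316,758.00 ÷ $80,648.00 = 3.9277.
%ΔEPS = DCL × %ΔSales = 3.9277 × +24.3% = +95.4%.

+95.4%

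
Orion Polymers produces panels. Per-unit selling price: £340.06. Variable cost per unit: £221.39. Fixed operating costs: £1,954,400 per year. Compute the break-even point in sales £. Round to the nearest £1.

Contribution margin per unit = £340.06 − £221.39 = £118.67, a CM ratio of £118.67 ÷ £340.06 = 0.3490.
Break-even sales = FC ÷ CM ratio = £1,954,400 × £340.06 / £118.67 = £5,600,516.

£5,600,516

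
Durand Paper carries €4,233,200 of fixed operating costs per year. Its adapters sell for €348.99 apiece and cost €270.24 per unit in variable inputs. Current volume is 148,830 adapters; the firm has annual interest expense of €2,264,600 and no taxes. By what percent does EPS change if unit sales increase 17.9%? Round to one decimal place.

At 148,830 units, contribution = 148,830 × €78.75 = €11,720,362.50.
Subtracting fixed costs: EBIT = €11,720,362.50 − €4,233,200 = €7,487,162.50.
After interest of €2,264,600.00, pre-tax earnings = €5,222,562.50.
DCL = total CM / (EBIT − I) = €11,720,362.50 / €5,222,562.50 = 2.2442.
EPS therefore changes by 2.2442 × (+17.9%) = +40.2%.

+40.2%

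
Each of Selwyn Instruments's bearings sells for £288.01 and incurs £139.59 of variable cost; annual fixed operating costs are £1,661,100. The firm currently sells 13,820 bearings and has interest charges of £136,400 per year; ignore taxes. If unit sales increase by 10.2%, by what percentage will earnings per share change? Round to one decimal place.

+82.5%

Total contribution margin = 13,820 × £148.42 = £2,051,164.40.
EBIT = £2,051,164.40 − £1,661,100 = £390,064.40.
After interest of £136,400.00, pre-tax earnings = £253,664.40.
Degree of combined leverage = contribution ÷ (EBIT − I) = £2,051,164.40 ÷ £253,664.40 = 8.0861.
%ΔEPS = DCL × %ΔSales = 8.0861 × +10.2% = +82.5%.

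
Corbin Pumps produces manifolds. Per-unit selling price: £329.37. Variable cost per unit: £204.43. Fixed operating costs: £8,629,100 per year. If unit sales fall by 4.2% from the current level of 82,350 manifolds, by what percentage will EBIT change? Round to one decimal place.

-26.0%

Contribution at this volume is 82,350 × £124.94 = £10,288,809.00.
Operating income = contribution − fixed costs = £10,288,809.00 − £8,629,100 = £1,659,709.00.
Degree of operating leverage = £10,288,809.00 / £1,659,709.00 = 6.1992.
%ΔEBIT = DOL × %ΔSales = 6.1992 × -4.2% = -26.0%.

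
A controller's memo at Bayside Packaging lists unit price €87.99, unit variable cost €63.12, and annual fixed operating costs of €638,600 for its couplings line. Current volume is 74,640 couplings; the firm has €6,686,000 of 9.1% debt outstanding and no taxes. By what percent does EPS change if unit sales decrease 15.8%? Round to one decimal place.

-48.1%

Total contribution margin = 74,640 × €24.87 = €1,856,296.80.
Operating income = contribution − fixed costs = €1,856,296.80 − €638,600 = €1,217,696.80.
After interest of €608,426.00, pre-tax earnings = €609,270.80.
DCL = total CM / (EBIT − I) = €1,856,296.80 / €609,270.80 = 3.0468.
EPS therefore changes by 3.0468 × (-15.8%) = -48.1%.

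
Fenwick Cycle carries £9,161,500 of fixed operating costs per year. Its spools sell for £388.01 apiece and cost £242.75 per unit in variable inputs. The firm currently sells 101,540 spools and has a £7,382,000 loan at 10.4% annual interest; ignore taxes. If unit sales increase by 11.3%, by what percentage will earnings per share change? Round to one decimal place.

+34.6%

At 101,540 units, contribution = 101,540 × £145.26 = £14,749,700.40.
Subtracting fixed costs: EBIT = £14,749,700.40 − £9,161,500 = £5,588,200.40.
Interest = £767,728.00, so EBIT − I = £4,820,472.40.
DCL = total CM / (EBIT − I) = £14,749,700.40 / £4,820,472.40 = 3.0598.
EPS therefore changes by 3.0598 × (+11.3%) = +34.6%.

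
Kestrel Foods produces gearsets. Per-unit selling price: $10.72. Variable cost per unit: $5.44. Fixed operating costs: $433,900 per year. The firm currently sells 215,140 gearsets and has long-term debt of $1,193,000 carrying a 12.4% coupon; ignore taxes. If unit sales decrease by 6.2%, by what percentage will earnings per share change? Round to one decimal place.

-12.7%

Total contribution margin = 215,140 × $5.28 = $1,135,939.20.
EBIT = $1,135,939.20 − $433,900 = $702,039.20.
After interest of $147,932.00, pre-tax earnings = $554,107.20.
DCL = total CM / (EBIT − I) = $1,135,939.20 / $554,107.20 = 2.0500.
%ΔEPS = DCL × %ΔSales = 2.0500 × -6.2% = -12.7%.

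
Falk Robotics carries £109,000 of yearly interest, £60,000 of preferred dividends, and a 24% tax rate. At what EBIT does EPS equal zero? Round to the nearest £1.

Grossing the preferred dividend up to pre-tax terms: £60,000 / (1 − 0.24) = £78,947.37.
Financial break-even EBIT = interest + D_p ÷ (1 − t) = £109,000 + £78,947.37 = £187,947.37.

£187,947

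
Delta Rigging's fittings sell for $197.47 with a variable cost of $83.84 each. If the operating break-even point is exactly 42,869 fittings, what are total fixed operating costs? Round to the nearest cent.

$4,871,204.47

Contribution margin per unit = $197.47 − $83.84 = $113.63.
Since BE = FC / CM, FC = 42,869 × $113.63 = $4,871,204.47.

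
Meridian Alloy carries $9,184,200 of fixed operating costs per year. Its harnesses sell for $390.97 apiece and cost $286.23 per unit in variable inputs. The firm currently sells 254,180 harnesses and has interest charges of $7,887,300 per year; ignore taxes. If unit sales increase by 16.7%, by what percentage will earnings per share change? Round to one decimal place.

Contribution at this volume is 254,180 × $104.74 = $26,622,813.20.
Operating income = contribution − fixed costs = $26,622,813.20 − $9,184,200 = $17,438,613.20.
After interest of $7,887,300.00, pre-tax earnings = $9,551,313.20.
Degree of combined leverage = contribution ÷ (EBIT − I) = $26,622,813.20 ÷ $9,551,313.20 = 2.7873.
EPS therefore changes by 2.7873 × (+16.7%) = +46.5%.

+46.5%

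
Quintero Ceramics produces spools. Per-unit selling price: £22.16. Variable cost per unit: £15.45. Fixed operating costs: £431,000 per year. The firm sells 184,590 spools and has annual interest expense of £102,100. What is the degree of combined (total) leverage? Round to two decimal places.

At 184,590 units, contribution = 184,590 × £6.71 = £1,238,598.90.
Subtracting fixed costs: EBIT = £1,238,598.90 − £431,000 = £807,598.90. Interest = £102,100.00.
DOL = £1,238,598.90 ÷ £807,598.90 = 1.5337; DFL = £807,598.90 ÷ £705,498.90 = 1.1447.
Combined leverage = 1.5337 × 1.1447 = 1.7556.

1.76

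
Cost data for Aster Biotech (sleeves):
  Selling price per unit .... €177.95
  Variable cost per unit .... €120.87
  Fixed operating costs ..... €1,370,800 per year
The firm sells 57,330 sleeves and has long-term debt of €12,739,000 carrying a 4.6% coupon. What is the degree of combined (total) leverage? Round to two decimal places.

Total contribution margin = 57,330 × €57.08 = €3,272,396.40.
Operating income = contribution − fixed costs = €3,272,396.40 − €1,370,800 = €1,901,596.40. Interest = €585,994.00, so EBIT − I = €1,315,602.40.
Degree of total leverage = total CM / (EBIT − interest) = €3,272,396.40 / €1,315,602.40 = 2.4874.

2.49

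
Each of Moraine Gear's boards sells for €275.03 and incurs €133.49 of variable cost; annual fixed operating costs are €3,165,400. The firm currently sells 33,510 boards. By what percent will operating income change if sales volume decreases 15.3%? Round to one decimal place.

Contribution at this volume is 33,510 × €141.54 = €4,743,005.40.
Subtracting fixed costs: EBIT = €4,743,005.40 − €3,165,400 = €1,577,605.40.
DOL = contribution ÷ EBIT = €4,743,005.40 ÷ €1,577,605.40 = 3.0065.
So EBIT moves 3.0065 × (-15.3%) = -46.0%.

-46.0%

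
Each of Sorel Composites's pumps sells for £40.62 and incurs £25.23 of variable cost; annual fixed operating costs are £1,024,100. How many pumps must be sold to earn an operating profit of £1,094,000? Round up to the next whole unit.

Contribution margin per unit = £40.62 − £25.23 = £15.39.
Need Q such that Q × £15.39 − £1,024,100 = £1,094,000, i.e. Q = £2,118,100 / £15.39 = 137,628.33 → 137,629.

137,629 pumps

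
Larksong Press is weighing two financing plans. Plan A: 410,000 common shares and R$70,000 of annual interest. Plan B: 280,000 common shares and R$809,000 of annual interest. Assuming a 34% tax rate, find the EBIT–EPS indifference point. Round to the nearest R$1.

At indifference, (EBIT − 70,000)(1 − t)/410,000 = (EBIT − 809,000)(1 − t)/280,000.
Cancelling (1 − t) and cross-multiplying: 280,000·(EBIT − 70,000) = 410,000·(EBIT − 809,000).
Solving, EBIT = (809,000·410,000 − 70,000·280,000) / (410,000 − 280,000) = 312,090,000,000 / 130,000 = 2,400,692.31.

R$2,400,692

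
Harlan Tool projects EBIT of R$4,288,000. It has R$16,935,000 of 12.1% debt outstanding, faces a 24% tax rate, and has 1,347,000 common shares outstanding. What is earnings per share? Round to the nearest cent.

R$1.26

Interest = R$2,049,135.00, so EBT = R$4,288,000 − R$2,049,135.00 = R$2,238,865.00.
Net income = R$2,238,865.00 × (1 − 0.24) = R$1,701,537.40.
EPS = R$1,701,537.40 ÷ 1,347,000 = R$1.26.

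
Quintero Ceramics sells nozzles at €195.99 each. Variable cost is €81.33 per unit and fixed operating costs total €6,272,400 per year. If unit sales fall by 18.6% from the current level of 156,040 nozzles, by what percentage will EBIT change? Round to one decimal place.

-28.6%

Contribution at this volume is 156,040 × €114.66 = €17,891,546.40.
EBIT = €17,891,546.40 − €6,272,400 = €11,619,146.40.
So DOL = total CM / EBIT = €17,891,546.40 / €11,619,146.40 = 1.5398.
%ΔEBIT = DOL × %ΔSales = 1.5398 × -18.6% = -28.6%.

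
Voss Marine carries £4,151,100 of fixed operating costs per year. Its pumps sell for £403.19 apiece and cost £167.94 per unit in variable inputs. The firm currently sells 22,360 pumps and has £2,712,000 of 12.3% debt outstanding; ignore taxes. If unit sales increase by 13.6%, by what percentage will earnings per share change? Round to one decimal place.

At 22,360 units, contribution = 22,360 × £235.25 = £5,260,190.00.
Subtracting fixed costs: EBIT = £5,260,190.00 − £4,151,100 = £1,109,090.00.
Interest = £333,576.00, so EBIT − I = £775,514.00.
DCL = total CM / (EBIT − I) = £5,260,190.00 / £775,514.00 = 6.7828.
EPS therefore changes by 6.7828 × (+13.6%) = +92.2%.

+92.2%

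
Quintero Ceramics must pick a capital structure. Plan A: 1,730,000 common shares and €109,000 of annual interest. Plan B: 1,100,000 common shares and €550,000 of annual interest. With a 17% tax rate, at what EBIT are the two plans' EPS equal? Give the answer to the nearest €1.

€1,320,000

Set EPS_A = EPS_B: (EBIT − €109,000)(1 − 0.17) ÷ 1,730,000 = (EBIT − €550,000)(1 − 0.17) ÷ 1,100,000.
Cancelling (1 − t) and cross-multiplying: 1,100,000·(EBIT − 109,000) = 1,730,000·(EBIT − 550,000).
Solving, EBIT = (550,000·1,730,000 − 109,000·1,100,000) / (1,730,000 − 1,100,000) = 831,600,000,000 / 630,000 = 1,320,000.00.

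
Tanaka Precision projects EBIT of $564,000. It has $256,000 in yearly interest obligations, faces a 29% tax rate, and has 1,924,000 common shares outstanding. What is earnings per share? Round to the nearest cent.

Interest = $256,000.00, so EBT = $564,000 − $256,000.00 = $308,000.00.
Net income = $308,000.00 × (1 − 0.29) = $218,680.00.
Per share: $218,680.00 / 1,924,000 shares = $0.11.

$0.11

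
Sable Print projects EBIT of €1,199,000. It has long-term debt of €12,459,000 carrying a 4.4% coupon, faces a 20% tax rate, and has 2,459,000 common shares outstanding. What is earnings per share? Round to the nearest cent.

€0.21

Interest = €548,196.00, so EBT = €1,199,000 − €548,196.00 = €650,804.00.
Net income = €650,804.00 × (1 − 0.20) = €520,643.20.
EPS = €520,643.20 ÷ 2,459,000 = €0.21.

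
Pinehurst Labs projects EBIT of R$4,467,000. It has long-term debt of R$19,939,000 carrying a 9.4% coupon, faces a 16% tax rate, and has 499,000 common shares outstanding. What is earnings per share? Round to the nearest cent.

Interest = R$1,874,266.00, so EBT = R$4,467,000 − R$1,874,266.00 = R$2,592,734.00.
After tax at 16%: net income = R$2,592,734.00 × 0.84 = R$2,177,896.56.
EPS = R$2,177,896.56 ÷ 499,000 = R$4.36.

R$4.36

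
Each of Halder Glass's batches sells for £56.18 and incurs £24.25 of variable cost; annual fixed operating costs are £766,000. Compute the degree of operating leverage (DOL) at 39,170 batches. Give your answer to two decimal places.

2.58

Contribution at this volume is 39,170 × £31.93 = £1,250,698.10.
EBIT = £1,250,698.10 − £766,000 = £484,698.10.
Degree of operating leverage = £1,250,698.10 / £484,698.10 = 2.5804.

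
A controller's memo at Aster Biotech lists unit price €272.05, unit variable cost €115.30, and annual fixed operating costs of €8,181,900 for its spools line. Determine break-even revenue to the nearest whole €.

€14,200,229

CM per unit = €272.05 − €115.30 = €156.75; CM ratio = €156.75 / €272.05 = 0.5762.
Break-even revenue = fixed costs × price ÷ CM = €8,181,900 × €272.05 ÷ €156.75 = €14,200,229.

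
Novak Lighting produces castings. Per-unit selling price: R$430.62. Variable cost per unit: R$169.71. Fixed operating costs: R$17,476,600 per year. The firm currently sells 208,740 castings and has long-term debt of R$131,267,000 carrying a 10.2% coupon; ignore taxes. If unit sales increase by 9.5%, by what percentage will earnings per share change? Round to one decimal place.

At 208,740 units, contribution = 208,740 × R$260.91 = R$54,462,353.40.
Operating income = contribution − fixed costs = R$54,462,353.40 − R$17,476,600 = R$36,985,753.40.
Interest = R$13,389,234.00, so EBIT − I = R$23,596,519.40.
DCL = total CM / (EBIT − I) = R$54,462,353.40 / R$23,596,519.40 = 2.3081.
%ΔEPS = DCL × %ΔSales = 2.3081 × +9.5% = +21.9%.

+21.9%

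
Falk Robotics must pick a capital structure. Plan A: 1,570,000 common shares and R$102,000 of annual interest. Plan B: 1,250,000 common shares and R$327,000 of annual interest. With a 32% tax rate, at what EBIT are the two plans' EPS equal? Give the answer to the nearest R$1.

Set EPS_A = EPS_B: (EBIT − R$102,000)(1 − 0.32) ÷ 1,570,000 = (EBIT − R$327,000)(1 − 0.32) ÷ 1,250,000.
The (1 − t) factor cancels: (EBIT − 102,000) × 1,250,000 = (EBIT − 327,000) × 1,570,000.
Solving, EBIT = (327,000·1,570,000 − 102,000·1,250,000) / (1,570,000 − 1,250,000) = 385,890,000,000 / 320,000 = 1,205,906.25.

R$1,205,906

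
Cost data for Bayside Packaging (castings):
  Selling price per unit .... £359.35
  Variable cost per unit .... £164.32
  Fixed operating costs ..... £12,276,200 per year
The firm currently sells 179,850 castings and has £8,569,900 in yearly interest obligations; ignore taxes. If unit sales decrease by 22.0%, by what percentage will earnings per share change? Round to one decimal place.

-54.2%

At 179,850 units, contribution = 179,850 × £195.03 = £35,076,145.50.
EBIT = £35,076,145.50 − £12,276,200 = £22,799,945.50.
After interest of £8,569,900.00, pre-tax earnings = £14,230,045.50.
DCL = total CM / (EBIT − I) = £35,076,145.50 / £14,230,045.50 = 2.4649.
%ΔEPS = DCL × %ΔSales = 2.4649 × -22.0% = -54.2%.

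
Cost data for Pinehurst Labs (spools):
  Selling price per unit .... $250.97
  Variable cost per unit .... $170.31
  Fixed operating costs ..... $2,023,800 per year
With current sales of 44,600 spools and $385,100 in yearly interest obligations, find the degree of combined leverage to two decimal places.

3.03

Total contribution margin = 44,600 × $80.66 = $3,597,436.00.
Operating income = contribution − fixed costs = $3,597,436.00 − $2,023,800 = $1,573,636.00. Interest = $385,100.00, so EBIT − I = $1,188,536.00.
Degree of total leverage = total CM / (EBIT − interest) = $3,597,436.00 / $1,188,536.00 = 3.0268.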